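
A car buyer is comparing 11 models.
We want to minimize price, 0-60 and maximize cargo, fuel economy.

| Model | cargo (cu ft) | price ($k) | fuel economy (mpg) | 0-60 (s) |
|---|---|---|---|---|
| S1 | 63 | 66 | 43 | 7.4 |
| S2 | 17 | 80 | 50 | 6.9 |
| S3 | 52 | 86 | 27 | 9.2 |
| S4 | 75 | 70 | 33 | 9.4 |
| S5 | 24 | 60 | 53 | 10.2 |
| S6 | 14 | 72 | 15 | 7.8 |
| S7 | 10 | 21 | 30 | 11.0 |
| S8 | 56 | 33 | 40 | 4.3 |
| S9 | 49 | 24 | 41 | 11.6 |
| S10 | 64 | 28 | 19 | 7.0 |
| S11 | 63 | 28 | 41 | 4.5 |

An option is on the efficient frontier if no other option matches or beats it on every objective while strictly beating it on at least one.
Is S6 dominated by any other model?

S1 vs S6: cargo 63≥14, price 66≤72, fuel economy 43≥15, 0-60 7.4≤7.8 — S1 is at least as good on every objective and strictly better on at least one, so S1 dominates S6.

Yes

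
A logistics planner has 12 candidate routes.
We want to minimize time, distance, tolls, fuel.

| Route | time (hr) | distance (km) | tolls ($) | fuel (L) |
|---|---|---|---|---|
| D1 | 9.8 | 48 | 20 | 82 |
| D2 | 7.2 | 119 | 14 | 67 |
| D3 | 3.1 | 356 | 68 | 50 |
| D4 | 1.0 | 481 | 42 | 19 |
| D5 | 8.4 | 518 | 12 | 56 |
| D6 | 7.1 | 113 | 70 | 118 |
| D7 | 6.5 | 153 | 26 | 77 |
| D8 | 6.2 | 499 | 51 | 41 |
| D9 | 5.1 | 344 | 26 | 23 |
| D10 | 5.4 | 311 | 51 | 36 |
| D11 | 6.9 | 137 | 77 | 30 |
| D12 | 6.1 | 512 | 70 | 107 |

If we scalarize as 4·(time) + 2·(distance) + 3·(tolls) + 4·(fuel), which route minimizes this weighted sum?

D1: 4·9.8 + 2·48 + 3·20 + 4·82 = 523.2
D2: 4·7.2 + 2·119 + 3·14 + 4·67 = 576.8
D3: 4·3.1 + 2·356 + 3·68 + 4·50 = 1128.4
D4: 4·1.0 + 2·481 + 3·42 + 4·19 = 1168.0
D5: 4·8.4 + 2·518 + 3·12 + 4·56 = 1329.6
D6: 4·7.1 + 2·113 + 3·70 + 4·118 = 936.4
D7: 4·6.5 + 2·153 + 3·26 + 4·77 = 718.0
D8: 4·6.2 + 2·499 + 3·51 + 4·41 = 1339.8
D9: 4·5.1 + 2·344 + 3·26 + 4·23 = 878.4
D10: 4·5.4 + 2·311 + 3·51 + 4·36 = 940.6
D11: 4·6.9 + 2·137 + 3·77 + 4·30 = 652.6
D12: 4·6.1 + 2·512 + 3·70 + 4·107 = 1686.4
Lowest: D1 at 523.2.

D1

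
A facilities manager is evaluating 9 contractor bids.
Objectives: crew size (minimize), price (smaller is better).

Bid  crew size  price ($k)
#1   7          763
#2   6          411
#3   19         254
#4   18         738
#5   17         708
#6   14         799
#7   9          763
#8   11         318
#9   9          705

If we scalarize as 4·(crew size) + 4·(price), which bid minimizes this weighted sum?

#1: 4·7 + 4·763 = 3080
#2: 4·6 + 4·411 = 1668
#3: 4·19 + 4·254 = 1092
#4: 4·18 + 4·738 = 3024
#5: 4·17 + 4·708 = 2900
#6: 4·14 + 4·799 = 3252
#7: 4·9 + 4·763 = 3088
#8: 4·11 + 4·318 = 1316
#9: 4·9 + 4·705 = 2856
Lowest: #3 at 1092.

#3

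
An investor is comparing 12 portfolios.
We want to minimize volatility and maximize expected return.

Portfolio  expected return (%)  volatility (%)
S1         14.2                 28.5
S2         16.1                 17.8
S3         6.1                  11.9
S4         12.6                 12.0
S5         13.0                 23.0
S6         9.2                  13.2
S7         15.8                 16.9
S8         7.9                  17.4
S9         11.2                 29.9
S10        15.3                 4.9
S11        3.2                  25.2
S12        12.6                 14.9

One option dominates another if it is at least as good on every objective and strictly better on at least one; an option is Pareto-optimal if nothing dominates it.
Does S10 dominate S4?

S10 vs S4: expected return 15.3≥12.6, volatility 4.9≤12.0 — S10 is at least as good on every objective with at least one strict improvement.

Yes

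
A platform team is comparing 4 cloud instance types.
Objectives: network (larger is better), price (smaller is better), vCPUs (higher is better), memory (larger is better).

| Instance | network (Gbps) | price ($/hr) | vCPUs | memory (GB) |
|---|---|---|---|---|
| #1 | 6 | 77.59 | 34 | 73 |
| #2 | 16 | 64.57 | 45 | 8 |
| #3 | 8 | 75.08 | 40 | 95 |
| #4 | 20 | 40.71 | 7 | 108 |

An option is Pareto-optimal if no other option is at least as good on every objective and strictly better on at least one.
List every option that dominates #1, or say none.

#3

#3: network 8≥6, price 75.08≤77.59, vCPUs 40≥34, memory 95≥73 — dominates #1.
Others (#2, #4) are each worse than #1 on at least one objective.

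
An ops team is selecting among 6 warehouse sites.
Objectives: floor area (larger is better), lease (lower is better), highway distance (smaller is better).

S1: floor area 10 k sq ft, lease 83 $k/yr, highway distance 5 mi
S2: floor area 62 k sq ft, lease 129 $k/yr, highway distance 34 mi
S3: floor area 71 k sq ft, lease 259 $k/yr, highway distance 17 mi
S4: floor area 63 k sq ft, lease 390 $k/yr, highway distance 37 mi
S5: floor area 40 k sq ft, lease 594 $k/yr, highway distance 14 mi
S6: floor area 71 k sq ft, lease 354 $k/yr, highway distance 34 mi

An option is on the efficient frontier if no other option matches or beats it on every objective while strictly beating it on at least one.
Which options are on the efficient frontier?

S1, S2, S3, S5

S1: not dominated (best lease).
S2: not dominated.
S3: not dominated.
S4: dominated by S3 (floor area 71≥63, lease 259≤390, highway distance 17≤37).
S5: not dominated.
S6: dominated by S3 (floor area 71≥71, lease 259≤354, highway distance 17≤34).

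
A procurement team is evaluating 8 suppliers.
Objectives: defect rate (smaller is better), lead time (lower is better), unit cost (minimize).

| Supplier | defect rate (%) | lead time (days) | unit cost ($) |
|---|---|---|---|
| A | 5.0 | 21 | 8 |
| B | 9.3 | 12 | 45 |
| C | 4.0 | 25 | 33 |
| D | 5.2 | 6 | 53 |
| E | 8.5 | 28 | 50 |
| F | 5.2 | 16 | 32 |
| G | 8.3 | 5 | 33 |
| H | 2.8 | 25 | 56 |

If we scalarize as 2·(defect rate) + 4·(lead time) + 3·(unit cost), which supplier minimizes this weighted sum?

A: 2·5.0 + 4·21 + 3·8 = 118.0
B: 2·9.3 + 4·12 + 3·45 = 201.6
C: 2·4.0 + 4·25 + 3·33 = 207.0
D: 2·5.2 + 4·6 + 3·53 = 193.4
E: 2·8.5 + 4·28 + 3·50 = 279.0
F: 2·5.2 + 4·16 + 3·32 = 170.4
G: 2·8.3 + 4·5 + 3·33 = 135.6
H: 2·2.8 + 4·25 + 3·56 = 273.6
Lowest: A at 118.0.

A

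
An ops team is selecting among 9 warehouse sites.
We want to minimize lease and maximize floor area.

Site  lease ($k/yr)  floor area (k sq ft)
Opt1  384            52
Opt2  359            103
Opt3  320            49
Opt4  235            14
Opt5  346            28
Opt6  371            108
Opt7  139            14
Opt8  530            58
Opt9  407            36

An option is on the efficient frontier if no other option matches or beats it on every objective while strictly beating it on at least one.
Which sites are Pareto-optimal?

Opt1: dominated by Opt2 (lease 359≤384, floor area 103≥52).
Opt2: not dominated.
Opt3: not dominated.
Opt4: dominated by Opt7 (lease 139≤235, floor area 14≥14).
Opt5: dominated by Opt3 (lease 320≤346, floor area 49≥28).
Opt6: not dominated (best floor area).
Opt7: not dominated (best lease).
Opt8: dominated by Opt2 (lease 359≤530, floor area 103≥58).
Opt9: dominated by Opt1 (lease 384≤407, floor area 52≥36).

Opt2, Opt3, Opt6, Opt7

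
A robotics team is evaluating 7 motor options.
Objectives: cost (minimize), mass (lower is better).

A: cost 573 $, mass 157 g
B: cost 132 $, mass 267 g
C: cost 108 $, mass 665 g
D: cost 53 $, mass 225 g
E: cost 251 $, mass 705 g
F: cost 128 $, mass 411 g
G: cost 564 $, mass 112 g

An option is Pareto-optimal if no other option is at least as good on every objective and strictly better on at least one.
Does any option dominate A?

Yes

G vs A: cost 564≤573, mass 112≤157 — G is at least as good on every objective and strictly better on at least one, so G dominates A.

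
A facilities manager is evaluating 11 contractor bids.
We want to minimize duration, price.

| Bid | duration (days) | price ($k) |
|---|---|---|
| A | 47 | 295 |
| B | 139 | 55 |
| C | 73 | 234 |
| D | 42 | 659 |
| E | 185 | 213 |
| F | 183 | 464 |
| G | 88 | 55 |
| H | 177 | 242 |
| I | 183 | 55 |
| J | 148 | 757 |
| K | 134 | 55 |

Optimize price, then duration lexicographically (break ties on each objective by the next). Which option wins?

First minimize price: best is 55, kept {B, G, I, K}.
Then minimize duration: best is 88, kept {G}.

G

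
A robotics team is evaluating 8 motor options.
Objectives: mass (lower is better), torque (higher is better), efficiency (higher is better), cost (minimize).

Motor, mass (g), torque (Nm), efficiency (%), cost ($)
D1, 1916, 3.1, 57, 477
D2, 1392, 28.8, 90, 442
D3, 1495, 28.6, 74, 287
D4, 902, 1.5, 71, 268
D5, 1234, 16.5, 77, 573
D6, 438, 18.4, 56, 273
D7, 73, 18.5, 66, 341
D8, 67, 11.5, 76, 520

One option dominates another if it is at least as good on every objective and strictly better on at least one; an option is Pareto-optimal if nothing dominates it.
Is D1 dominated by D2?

Yes

D2 vs D1: mass 1392≤1916, torque 28.8≥3.1, efficiency 90≥57, cost 442≤477 — D2 is at least as good on every objective with at least one strict improvement.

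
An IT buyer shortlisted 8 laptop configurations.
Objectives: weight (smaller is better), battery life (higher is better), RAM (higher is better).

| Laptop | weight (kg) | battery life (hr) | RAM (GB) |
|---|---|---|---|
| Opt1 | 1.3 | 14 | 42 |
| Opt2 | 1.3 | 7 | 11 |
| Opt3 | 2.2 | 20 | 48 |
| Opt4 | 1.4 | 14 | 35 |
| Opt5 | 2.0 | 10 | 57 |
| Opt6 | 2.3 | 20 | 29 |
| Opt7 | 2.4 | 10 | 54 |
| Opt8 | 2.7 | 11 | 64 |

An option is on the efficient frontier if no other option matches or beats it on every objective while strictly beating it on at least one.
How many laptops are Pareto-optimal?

Opt1: not dominated.
Opt2: dominated by Opt1 (weight 1.3≤1.3, battery life 14≥7, RAM 42≥11).
Opt3: not dominated.
Opt4: dominated by Opt1 (weight 1.3≤1.4, battery life 14≥14, RAM 42≥35).
Opt5: not dominated.
Opt6: dominated by Opt3 (weight 2.2≤2.3, battery life 20≥20, RAM 48≥29).
Opt7: dominated by Opt5 (weight 2.0≤2.4, battery life 10≥10, RAM 57≥54).
Opt8: not dominated (best RAM).
Pareto-optimal: Opt1, Opt3, Opt5, Opt8 → 4.

4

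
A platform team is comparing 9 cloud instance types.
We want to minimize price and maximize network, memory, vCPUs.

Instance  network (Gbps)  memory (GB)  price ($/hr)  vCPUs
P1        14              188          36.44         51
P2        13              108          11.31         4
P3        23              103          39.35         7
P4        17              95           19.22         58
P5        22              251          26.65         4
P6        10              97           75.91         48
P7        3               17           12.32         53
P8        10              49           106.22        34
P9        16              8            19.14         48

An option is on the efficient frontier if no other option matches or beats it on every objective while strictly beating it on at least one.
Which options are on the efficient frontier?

P1, P2, P3, P4, P5, P7, P9

P1: not dominated.
P2: not dominated (best price).
P3: not dominated (best network).
P4: not dominated (best vCPUs).
P5: not dominated (best memory).
P6: dominated by P1 (network 14≥10, memory 188≥97, price 36.44≤75.91, vCPUs 51≥48).
P7: not dominated.
P8: dominated by P1 (network 14≥10, memory 188≥49, price 36.44≤106.22, vCPUs 51≥34).
P9: not dominated.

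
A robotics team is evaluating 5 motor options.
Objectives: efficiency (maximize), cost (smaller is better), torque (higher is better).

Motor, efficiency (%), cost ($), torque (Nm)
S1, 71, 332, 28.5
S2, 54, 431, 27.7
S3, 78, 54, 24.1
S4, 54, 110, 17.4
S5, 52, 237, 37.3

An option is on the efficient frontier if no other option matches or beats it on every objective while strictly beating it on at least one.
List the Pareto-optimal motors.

S1, S3, S5

S1: not dominated.
S2: dominated by S1 (efficiency 71≥54, cost 332≤431, torque 28.5≥27.7).
S3: not dominated (best efficiency).
S4: dominated by S3 (efficiency 78≥54, cost 54≤110, torque 24.1≥17.4).
S5: not dominated (best torque).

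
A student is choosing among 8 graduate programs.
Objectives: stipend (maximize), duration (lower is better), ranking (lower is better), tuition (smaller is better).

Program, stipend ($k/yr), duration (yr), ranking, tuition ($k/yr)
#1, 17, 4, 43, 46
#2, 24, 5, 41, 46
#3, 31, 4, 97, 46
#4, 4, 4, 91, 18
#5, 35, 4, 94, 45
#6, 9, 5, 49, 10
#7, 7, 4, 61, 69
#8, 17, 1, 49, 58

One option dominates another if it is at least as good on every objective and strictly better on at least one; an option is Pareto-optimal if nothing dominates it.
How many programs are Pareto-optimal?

#1: not dominated.
#2: not dominated (best ranking).
#3: dominated by #5 (stipend 35≥31, duration 4≤4, ranking 94≤97, tuition 45≤46).
#4: not dominated.
#5: not dominated (best stipend).
#6: not dominated (best tuition).
#7: dominated by #1 (stipend 17≥7, duration 4≤4, ranking 43≤61, tuition 46≤69).
#8: not dominated (best duration).
Pareto-optimal: #1, #2, #4, #5, #6, #8 → 6.

6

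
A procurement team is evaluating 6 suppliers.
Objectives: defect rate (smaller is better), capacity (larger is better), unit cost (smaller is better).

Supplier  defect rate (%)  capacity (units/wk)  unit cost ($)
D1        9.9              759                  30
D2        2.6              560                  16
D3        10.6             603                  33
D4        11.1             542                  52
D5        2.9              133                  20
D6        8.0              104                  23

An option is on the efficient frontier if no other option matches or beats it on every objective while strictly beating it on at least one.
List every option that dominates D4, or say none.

D1: defect rate 9.9≤11.1, capacity 759≥542, unit cost 30≤52 — dominates D4.
D2: defect rate 2.6≤11.1, capacity 560≥542, unit cost 16≤52 — dominates D4.
D3: defect rate 10.6≤11.1, capacity 603≥542, unit cost 33≤52 — dominates D4.
Others (D5, D6) are each worse than D4 on at least one objective.

D1, D2, D3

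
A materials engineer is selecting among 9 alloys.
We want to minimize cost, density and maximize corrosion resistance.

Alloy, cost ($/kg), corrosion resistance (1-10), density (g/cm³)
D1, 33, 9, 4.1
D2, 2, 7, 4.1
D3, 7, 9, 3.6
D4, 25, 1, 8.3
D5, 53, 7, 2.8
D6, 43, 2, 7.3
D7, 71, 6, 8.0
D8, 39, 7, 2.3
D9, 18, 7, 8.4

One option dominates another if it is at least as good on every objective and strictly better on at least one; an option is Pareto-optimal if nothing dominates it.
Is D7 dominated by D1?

Yes

D1 vs D7: cost 33≤71, corrosion resistance 9≥6, density 4.1≤8.0 — D1 is at least as good on every objective with at least one strict improvement.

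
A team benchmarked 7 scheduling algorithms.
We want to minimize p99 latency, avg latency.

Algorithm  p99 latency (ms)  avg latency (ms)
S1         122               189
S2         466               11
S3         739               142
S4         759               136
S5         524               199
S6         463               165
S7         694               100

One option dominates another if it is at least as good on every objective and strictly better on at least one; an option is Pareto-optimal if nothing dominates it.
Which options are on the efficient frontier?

S1, S2, S6

S1: not dominated (best p99 latency).
S2: not dominated (best avg latency).
S3: dominated by S2 (p99 latency 466≤739, avg latency 11≤142).
S4: dominated by S2 (p99 latency 466≤759, avg latency 11≤136).
S5: dominated by S1 (p99 latency 122≤524, avg latency 189≤199).
S6: not dominated.
S7: dominated by S2 (p99 latency 466≤694, avg latency 11≤100).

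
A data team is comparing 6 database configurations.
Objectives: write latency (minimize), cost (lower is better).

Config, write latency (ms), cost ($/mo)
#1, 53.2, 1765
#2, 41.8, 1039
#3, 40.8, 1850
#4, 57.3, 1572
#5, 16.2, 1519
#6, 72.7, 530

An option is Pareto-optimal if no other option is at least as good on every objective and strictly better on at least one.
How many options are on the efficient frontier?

#1: dominated by #2 (write latency 41.8≤53.2, cost 1039≤1765).
#2: not dominated.
#3: dominated by #5 (write latency 16.2≤40.8, cost 1519≤1850).
#4: dominated by #2 (write latency 41.8≤57.3, cost 1039≤1572).
#5: not dominated (best write latency).
#6: not dominated (best cost).
Pareto-optimal: #2, #5, #6 → 3.

3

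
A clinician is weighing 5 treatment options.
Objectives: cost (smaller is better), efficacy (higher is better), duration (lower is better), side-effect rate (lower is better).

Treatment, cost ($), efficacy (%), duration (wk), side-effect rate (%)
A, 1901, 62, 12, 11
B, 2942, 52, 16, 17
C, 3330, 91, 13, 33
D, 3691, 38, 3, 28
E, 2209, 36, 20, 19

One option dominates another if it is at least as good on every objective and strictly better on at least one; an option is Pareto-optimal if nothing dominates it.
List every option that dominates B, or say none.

A: cost 1901≤2942, efficacy 62≥52, duration 12≤16, side-effect rate 11≤17 — dominates B.
Others (C, D, E) are each worse than B on at least one objective.

A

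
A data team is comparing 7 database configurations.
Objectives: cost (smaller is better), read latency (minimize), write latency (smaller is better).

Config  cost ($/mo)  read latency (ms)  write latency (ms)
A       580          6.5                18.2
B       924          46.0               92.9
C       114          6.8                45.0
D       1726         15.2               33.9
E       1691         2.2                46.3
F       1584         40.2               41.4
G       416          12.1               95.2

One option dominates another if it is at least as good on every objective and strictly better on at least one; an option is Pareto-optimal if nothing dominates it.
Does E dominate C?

No

E vs C: E is worse on cost (1691 vs 114), so it does not dominate C.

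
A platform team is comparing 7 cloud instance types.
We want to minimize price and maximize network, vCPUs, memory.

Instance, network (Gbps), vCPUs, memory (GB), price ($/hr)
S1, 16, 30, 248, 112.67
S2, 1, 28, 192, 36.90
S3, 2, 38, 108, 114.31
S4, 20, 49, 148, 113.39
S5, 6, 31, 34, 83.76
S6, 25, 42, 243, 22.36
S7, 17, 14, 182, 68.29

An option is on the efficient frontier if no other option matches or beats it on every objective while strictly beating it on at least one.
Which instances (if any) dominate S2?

S6

S6: network 25≥1, vCPUs 42≥28, memory 243≥192, price 22.36≤36.90 — dominates S2.
Others (S1, S3, S4, S5, S7) are each worse than S2 on at least one objective.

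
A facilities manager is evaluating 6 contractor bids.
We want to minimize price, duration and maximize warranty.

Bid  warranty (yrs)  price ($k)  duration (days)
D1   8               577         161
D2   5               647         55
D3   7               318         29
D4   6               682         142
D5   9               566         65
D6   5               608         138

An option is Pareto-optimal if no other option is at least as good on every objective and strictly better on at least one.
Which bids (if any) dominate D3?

D1: worse on price (577 vs 318).
D2: worse on warranty (5 vs 7).
D4: worse on warranty (6 vs 7).
D5: worse on price (566 vs 318).
D6: worse on warranty (5 vs 7).
No option dominates D3.

none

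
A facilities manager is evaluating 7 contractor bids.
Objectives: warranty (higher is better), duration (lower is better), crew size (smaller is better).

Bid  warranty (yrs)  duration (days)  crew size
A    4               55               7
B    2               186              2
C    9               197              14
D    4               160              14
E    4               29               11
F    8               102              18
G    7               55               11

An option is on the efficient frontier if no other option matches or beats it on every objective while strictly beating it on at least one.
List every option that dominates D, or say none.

A: warranty 4≥4, duration 55≤160, crew size 7≤14 — dominates D.
E: warranty 4≥4, duration 29≤160, crew size 11≤14 — dominates D.
G: warranty 7≥4, duration 55≤160, crew size 11≤14 — dominates D.
Others (B, C, F) are each worse than D on at least one objective.

A, E, G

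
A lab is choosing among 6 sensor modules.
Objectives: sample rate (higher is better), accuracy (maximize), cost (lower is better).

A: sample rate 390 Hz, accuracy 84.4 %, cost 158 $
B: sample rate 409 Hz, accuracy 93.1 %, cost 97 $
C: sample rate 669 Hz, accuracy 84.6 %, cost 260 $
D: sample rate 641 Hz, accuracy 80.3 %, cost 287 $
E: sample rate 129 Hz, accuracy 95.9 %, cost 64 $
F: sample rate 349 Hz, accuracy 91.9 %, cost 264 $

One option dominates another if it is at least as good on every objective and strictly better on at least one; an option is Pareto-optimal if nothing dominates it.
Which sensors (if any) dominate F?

B

B: sample rate 409≥349, accuracy 93.1≥91.9, cost 97≤264 — dominates F.
Others (A, C, D, E) are each worse than F on at least one objective.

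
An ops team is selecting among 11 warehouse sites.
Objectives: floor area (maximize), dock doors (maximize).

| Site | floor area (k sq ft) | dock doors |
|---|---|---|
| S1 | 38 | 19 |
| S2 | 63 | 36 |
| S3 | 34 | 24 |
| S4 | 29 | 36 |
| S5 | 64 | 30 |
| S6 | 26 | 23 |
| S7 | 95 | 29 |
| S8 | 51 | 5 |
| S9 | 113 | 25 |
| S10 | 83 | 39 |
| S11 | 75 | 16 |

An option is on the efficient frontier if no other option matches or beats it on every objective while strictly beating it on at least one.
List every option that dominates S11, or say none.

S7: floor area 95≥75, dock doors 29≥16 — dominates S11.
S9: floor area 113≥75, dock doors 25≥16 — dominates S11.
S10: floor area 83≥75, dock doors 39≥16 — dominates S11.
Others (S1, S2, S3, S4, S5, S6, S8) are each worse than S11 on at least one objective.

S7, S9, S10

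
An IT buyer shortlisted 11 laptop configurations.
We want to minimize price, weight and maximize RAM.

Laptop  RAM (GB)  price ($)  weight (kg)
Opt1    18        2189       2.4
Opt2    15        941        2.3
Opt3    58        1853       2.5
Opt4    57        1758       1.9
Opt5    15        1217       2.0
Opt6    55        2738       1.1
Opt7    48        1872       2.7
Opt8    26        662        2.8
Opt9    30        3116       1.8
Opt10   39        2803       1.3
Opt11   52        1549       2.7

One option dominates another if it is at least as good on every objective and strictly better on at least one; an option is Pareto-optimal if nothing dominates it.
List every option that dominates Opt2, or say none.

none

Opt1: worse on price (2189 vs 941).
Opt3: worse on price (1853 vs 941).
Opt4: worse on price (1758 vs 941).
Opt5: worse on price (1217 vs 941).
Opt6: worse on price (2738 vs 941).
Opt7: worse on price (1872 vs 941).
Opt8: worse on weight (2.8 vs 2.3).
Opt9: worse on price (3116 vs 941).
Opt10: worse on price (2803 vs 941).
Opt11: worse on price (1549 vs 941).
No option dominates Opt2.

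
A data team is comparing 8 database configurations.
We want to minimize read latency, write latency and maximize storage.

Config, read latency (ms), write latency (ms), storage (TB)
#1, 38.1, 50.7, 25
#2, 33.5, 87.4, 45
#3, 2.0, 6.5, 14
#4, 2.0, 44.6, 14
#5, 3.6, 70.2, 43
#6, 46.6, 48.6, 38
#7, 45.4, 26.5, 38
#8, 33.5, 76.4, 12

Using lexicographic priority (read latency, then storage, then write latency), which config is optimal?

First minimize read latency: best is 2.0, kept {#3, #4}.
Then maximize storage: best is 14, kept {#3, #4}.
Then minimize write latency: best is 6.5, kept {#3}.

#3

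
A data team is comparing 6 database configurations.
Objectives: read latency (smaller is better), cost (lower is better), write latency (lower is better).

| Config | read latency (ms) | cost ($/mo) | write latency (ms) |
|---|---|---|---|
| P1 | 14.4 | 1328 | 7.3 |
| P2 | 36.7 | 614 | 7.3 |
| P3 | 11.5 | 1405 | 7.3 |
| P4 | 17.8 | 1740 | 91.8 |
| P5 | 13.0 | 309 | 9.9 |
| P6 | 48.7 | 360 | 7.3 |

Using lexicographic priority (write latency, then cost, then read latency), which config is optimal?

P6

First minimize write latency: best is 7.3, kept {P1, P2, P3, P6}.
Then minimize cost: best is 360, kept {P6}.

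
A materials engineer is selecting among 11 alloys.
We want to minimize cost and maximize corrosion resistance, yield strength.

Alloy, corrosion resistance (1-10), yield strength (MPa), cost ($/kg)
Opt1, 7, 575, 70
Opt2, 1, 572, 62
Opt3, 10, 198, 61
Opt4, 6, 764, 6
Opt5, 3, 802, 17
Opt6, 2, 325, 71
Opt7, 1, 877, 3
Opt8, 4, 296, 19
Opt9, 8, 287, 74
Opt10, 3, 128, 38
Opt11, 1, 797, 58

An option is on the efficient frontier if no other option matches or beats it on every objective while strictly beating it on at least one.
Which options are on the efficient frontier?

Opt1: not dominated.
Opt2: dominated by Opt4 (corrosion resistance 6≥1, yield strength 764≥572, cost 6≤62).
Opt3: not dominated (best corrosion resistance).
Opt4: not dominated.
Opt5: not dominated.
Opt6: dominated by Opt1 (corrosion resistance 7≥2, yield strength 575≥325, cost 70≤71).
Opt7: not dominated (best yield strength).
Opt8: dominated by Opt4 (corrosion resistance 6≥4, yield strength 764≥296, cost 6≤19).
Opt9: not dominated.
Opt10: dominated by Opt4 (corrosion resistance 6≥3, yield strength 764≥128, cost 6≤38).
Opt11: dominated by Opt5 (corrosion resistance 3≥1, yield strength 802≥797, cost 17≤58).

Opt1, Opt3, Opt4, Opt5, Opt7, Opt9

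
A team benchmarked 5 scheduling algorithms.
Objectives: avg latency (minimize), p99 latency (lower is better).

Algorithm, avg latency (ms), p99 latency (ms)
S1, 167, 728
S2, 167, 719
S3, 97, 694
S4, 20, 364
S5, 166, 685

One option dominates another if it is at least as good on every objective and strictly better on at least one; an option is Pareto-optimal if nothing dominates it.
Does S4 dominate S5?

Yes

S4 vs S5: avg latency 20≤166, p99 latency 364≤685 — S4 is at least as good on every objective with at least one strict improvement.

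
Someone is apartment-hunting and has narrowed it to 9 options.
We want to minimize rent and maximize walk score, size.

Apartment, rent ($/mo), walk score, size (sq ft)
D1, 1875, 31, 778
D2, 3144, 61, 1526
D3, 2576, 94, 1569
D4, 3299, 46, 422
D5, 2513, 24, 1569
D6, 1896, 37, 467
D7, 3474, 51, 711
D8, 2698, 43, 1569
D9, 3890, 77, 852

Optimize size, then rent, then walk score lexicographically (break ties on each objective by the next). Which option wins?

First maximize size: best is 1569, kept {D3, D5, D8}.
Then minimize rent: best is 2513, kept {D5}.

D5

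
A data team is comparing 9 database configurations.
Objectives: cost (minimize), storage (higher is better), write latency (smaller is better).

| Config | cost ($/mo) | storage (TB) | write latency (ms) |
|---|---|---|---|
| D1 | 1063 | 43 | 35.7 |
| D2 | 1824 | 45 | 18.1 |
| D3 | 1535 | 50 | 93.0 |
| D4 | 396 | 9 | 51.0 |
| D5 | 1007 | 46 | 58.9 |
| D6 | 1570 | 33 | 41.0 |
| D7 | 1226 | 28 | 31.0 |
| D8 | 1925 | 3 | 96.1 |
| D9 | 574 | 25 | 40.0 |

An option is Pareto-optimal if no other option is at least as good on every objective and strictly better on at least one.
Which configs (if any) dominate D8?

D1: cost 1063≤1925, storage 43≥3, write latency 35.7≤96.1 — dominates D8.
D2: cost 1824≤1925, storage 45≥3, write latency 18.1≤96.1 — dominates D8.
D3: cost 1535≤1925, storage 50≥3, write latency 93.0≤96.1 — dominates D8.
D4: cost 396≤1925, storage 9≥3, write latency 51.0≤96.1 — dominates D8.
D5: cost 1007≤1925, storage 46≥3, write latency 58.9≤96.1 — dominates D8.
D6: cost 1570≤1925, storage 33≥3, write latency 41.0≤96.1 — dominates D8.
D7: cost 1226≤1925, storage 28≥3, write latency 31.0≤96.1 — dominates D8.
D9: cost 574≤1925, storage 25≥3, write latency 40.0≤96.1 — dominates D8.

D1, D2, D3, D4, D5, D6, D7, D9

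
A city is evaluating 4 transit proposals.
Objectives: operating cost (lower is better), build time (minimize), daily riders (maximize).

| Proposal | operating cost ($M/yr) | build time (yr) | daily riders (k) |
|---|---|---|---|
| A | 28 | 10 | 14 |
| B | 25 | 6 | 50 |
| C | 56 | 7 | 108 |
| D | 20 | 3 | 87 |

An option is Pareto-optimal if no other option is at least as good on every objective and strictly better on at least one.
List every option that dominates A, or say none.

B, D

B: operating cost 25≤28, build time 6≤10, daily riders 50≥14 — dominates A.
D: operating cost 20≤28, build time 3≤10, daily riders 87≥14 — dominates A.
Others (C) are each worse than A on at least one objective.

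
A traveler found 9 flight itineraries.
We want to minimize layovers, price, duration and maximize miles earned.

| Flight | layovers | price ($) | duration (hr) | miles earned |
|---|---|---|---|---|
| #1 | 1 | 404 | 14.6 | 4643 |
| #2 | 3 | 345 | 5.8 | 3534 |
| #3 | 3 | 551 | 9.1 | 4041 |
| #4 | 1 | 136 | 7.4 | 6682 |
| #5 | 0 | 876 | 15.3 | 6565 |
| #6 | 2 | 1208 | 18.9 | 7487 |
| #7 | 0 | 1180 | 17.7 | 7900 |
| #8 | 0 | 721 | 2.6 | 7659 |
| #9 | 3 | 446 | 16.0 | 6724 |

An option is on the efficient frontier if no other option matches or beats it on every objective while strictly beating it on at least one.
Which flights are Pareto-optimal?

#1: dominated by #4 (layovers 1≤1, price 136≤404, duration 7.4≤14.6, miles earned 6682≥4643).
#2: not dominated.
#3: dominated by #4 (layovers 1≤3, price 136≤551, duration 7.4≤9.1, miles earned 6682≥4041).
#4: not dominated (best price).
#5: dominated by #8 (layovers 0≤0, price 721≤876, duration 2.6≤15.3, miles earned 7659≥6565).
#6: dominated by #7 (layovers 0≤2, price 1180≤1208, duration 17.7≤18.9, miles earned 7900≥7487).
#7: not dominated (best miles earned).
#8: not dominated (best duration).
#9: not dominated.

#2, #4, #7, #8, #9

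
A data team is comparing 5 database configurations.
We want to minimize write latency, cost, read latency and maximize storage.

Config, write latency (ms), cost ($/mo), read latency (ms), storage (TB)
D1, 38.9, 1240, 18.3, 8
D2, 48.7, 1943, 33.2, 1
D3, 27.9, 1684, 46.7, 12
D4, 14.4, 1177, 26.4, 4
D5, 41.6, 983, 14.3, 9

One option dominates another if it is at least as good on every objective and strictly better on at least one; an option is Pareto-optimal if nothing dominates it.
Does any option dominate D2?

Yes

D1 vs D2: write latency 38.9≤48.7, cost 1240≤1943, read latency 18.3≤33.2, storage 8≥1 — D1 is at least as good on every objective and strictly better on at least one, so D1 dominates D2.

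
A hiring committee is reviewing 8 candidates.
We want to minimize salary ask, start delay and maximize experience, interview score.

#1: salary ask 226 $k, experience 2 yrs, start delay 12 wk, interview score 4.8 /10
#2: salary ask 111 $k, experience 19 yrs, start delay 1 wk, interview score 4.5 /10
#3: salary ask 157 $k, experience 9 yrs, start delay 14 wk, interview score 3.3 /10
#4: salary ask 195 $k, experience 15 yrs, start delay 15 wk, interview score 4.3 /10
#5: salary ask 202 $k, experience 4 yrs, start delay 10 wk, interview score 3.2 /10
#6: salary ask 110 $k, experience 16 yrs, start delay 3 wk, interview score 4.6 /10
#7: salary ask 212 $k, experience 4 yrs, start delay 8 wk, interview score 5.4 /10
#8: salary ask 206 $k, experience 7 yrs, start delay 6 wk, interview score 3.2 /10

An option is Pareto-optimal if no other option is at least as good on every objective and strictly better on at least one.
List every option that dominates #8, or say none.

#2, #6

#2: salary ask 111≤206, experience 19≥7, start delay 1≤6, interview score 4.5≥3.2 — dominates #8.
#6: salary ask 110≤206, experience 16≥7, start delay 3≤6, interview score 4.6≥3.2 — dominates #8.
Others (#1, #3, #4, #5, #7) are each worse than #8 on at least one objective.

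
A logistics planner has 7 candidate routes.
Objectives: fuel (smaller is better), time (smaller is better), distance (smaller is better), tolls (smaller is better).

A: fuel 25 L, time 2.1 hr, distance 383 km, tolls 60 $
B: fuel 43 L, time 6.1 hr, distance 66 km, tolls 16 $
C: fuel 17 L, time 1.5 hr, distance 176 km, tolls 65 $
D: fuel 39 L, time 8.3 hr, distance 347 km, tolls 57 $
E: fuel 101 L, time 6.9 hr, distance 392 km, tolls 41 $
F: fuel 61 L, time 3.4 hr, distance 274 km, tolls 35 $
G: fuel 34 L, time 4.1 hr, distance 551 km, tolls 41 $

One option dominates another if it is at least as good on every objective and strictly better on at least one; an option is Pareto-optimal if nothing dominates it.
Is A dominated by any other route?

No

B: worse on fuel (43 vs 25).
C: worse on tolls (65 vs 60).
D: worse on fuel (39 vs 25).
E: worse on fuel (101 vs 25).
F: worse on fuel (61 vs 25).
G: worse on fuel (34 vs 25).
No option is at least as good as A on every objective and strictly better on one.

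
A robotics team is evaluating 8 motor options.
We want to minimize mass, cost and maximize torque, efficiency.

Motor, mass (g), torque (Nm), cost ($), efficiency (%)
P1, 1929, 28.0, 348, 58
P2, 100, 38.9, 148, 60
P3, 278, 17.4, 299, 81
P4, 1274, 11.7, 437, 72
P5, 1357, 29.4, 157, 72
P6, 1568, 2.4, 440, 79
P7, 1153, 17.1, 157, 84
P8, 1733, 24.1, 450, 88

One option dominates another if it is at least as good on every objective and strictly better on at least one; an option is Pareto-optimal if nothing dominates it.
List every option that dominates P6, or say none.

P3: mass 278≤1568, torque 17.4≥2.4, cost 299≤440, efficiency 81≥79 — dominates P6.
P7: mass 1153≤1568, torque 17.1≥2.4, cost 157≤440, efficiency 84≥79 — dominates P6.
Others (P1, P2, P4, P5, P8) are each worse than P6 on at least one objective.

P3, P7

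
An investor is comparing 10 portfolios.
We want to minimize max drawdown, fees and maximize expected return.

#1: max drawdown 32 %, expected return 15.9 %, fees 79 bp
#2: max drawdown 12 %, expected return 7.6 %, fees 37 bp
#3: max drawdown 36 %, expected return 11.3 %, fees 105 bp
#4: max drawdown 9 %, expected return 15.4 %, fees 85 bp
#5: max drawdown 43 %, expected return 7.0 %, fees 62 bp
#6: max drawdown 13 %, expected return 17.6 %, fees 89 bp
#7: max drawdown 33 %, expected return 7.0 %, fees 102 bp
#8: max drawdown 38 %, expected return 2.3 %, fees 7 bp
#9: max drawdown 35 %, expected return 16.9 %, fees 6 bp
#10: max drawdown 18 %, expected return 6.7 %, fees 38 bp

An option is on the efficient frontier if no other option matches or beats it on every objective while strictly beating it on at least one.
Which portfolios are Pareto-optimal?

#1: not dominated.
#2: not dominated.
#3: dominated by #1 (max drawdown 32≤36, expected return 15.9≥11.3, fees 79≤105).
#4: not dominated (best max drawdown).
#5: dominated by #2 (max drawdown 12≤43, expected return 7.6≥7.0, fees 37≤62).
#6: not dominated (best expected return).
#7: dominated by #1 (max drawdown 32≤33, expected return 15.9≥7.0, fees 79≤102).
#8: dominated by #9 (max drawdown 35≤38, expected return 16.9≥2.3, fees 6≤7).
#9: not dominated (best fees).
#10: dominated by #2 (max drawdown 12≤18, expected return 7.6≥6.7, fees 37≤38).

#1, #2, #4, #6, #9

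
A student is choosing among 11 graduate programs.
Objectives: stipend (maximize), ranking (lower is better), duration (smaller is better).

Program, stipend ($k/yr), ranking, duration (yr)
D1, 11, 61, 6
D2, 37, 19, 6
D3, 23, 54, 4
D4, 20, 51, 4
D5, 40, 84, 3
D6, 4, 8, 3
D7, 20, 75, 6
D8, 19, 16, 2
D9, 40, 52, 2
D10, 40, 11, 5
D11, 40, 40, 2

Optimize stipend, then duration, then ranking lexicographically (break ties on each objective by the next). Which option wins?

First maximize stipend: best is 40, kept {D5, D9, D10, D11}.
Then minimize duration: best is 2, kept {D9, D11}.
Then minimize ranking: best is 40, kept {D11}.

D11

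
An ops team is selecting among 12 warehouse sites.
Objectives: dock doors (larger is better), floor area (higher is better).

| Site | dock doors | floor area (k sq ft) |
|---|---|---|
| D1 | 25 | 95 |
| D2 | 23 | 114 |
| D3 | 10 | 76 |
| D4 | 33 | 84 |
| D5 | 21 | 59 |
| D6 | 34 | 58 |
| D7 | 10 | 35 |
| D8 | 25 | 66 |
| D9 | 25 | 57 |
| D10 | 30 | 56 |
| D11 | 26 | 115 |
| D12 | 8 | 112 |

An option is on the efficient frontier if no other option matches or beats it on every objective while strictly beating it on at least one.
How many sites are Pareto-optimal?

D1: dominated by D11 (dock doors 26≥25, floor area 115≥95).
D2: dominated by D11 (dock doors 26≥23, floor area 115≥114).
D3: dominated by D1 (dock doors 25≥10, floor area 95≥76).
D4: not dominated.
D5: dominated by D1 (dock doors 25≥21, floor area 95≥59).
D6: not dominated (best dock doors).
D7: dominated by D1 (dock doors 25≥10, floor area 95≥35).
D8: dominated by D1 (dock doors 25≥25, floor area 95≥66).
D9: dominated by D1 (dock doors 25≥25, floor area 95≥57).
D10: dominated by D4 (dock doors 33≥30, floor area 84≥56).
D11: not dominated (best floor area).
D12: dominated by D2 (dock doors 23≥8, floor area 114≥112).
Pareto-optimal: D4, D6, D11 → 3.

3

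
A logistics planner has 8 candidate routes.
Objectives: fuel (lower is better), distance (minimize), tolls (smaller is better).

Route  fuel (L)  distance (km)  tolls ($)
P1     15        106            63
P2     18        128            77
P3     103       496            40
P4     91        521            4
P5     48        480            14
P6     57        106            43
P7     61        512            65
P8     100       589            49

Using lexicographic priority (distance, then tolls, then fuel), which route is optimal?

First minimize distance: best is 106, kept {P1, P6}.
Then minimize tolls: best is 43, kept {P6}.

P6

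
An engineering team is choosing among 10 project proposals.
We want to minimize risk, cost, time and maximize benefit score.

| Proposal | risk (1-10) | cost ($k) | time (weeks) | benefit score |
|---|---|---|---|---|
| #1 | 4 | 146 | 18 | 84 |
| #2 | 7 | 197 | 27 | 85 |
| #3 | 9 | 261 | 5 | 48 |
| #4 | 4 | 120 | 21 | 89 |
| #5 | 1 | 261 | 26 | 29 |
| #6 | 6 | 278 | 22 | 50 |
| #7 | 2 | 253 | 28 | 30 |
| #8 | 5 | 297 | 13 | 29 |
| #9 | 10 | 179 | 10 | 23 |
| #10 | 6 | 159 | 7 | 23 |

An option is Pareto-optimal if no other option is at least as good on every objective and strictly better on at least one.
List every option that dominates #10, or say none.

none

#1: worse on time (18 vs 7).
#2: worse on risk (7 vs 6).
#3: worse on risk (9 vs 6).
#4: worse on time (21 vs 7).
#5: worse on cost (261 vs 159).
#6: worse on cost (278 vs 159).
#7: worse on cost (253 vs 159).
#8: worse on cost (297 vs 159).
#9: worse on risk (10 vs 6).
No option dominates #10.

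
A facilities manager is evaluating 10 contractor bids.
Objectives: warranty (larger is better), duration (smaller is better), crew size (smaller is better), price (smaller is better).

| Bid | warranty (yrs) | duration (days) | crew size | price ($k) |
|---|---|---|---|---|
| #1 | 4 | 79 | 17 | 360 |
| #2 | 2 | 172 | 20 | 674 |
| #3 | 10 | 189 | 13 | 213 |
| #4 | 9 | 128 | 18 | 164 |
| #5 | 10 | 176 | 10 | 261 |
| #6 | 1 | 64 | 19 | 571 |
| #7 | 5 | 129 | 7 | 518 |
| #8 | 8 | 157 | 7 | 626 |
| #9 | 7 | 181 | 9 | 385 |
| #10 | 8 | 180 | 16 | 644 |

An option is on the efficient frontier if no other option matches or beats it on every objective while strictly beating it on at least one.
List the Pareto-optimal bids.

#1: not dominated.
#2: dominated by #1 (warranty 4≥2, duration 79≤172, crew size 17≤20, price 360≤674).
#3: not dominated.
#4: not dominated (best price).
#5: not dominated.
#6: not dominated (best duration).
#7: not dominated.
#8: not dominated.
#9: not dominated.
#10: dominated by #5 (warranty 10≥8, duration 176≤180, crew size 10≤16, price 261≤644).

#1, #3, #4, #5, #6, #7, #8, #9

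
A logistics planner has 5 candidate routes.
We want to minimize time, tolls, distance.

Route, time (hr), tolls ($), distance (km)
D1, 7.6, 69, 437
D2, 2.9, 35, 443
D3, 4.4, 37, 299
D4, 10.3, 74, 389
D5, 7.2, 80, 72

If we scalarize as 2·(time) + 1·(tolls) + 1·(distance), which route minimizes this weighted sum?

D5

D1: 2·7.6 + 1·69 + 1·437 = 521.2
D2: 2·2.9 + 1·35 + 1·443 = 483.8
D3: 2·4.4 + 1·37 + 1·299 = 344.8
D4: 2·10.3 + 1·74 + 1·389 = 483.6
D5: 2·7.2 + 1·80 + 1·72 = 166.4
Lowest: D5 at 166.4.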